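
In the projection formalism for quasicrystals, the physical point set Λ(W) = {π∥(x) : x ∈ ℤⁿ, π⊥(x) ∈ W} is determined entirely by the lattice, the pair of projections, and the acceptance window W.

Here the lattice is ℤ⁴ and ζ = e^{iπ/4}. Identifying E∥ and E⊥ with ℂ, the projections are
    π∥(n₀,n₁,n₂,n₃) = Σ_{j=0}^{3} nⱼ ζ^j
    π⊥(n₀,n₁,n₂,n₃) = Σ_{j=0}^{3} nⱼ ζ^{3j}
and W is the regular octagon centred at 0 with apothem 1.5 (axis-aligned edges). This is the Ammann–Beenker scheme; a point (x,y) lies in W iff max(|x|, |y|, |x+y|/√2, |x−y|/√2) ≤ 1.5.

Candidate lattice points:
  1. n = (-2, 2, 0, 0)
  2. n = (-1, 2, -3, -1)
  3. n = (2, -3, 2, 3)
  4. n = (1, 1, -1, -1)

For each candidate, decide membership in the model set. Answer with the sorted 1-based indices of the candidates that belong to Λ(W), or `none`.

4

With ζ = e^{iπ/4} the internal vectors are ζ^0,ζ^3,ζ^6,ζ^9.
candidate 1: n = (-2, 2, 0, 0) → π⊥ ≈ (-3.414214, +1.414214); max(|x|,|y|,|x±y|/√2) = 3.414214 > 1.5 ⇒ ∉ W
candidate 2: n = (-1, 2, -3, -1) → π⊥ ≈ (-3.121320, +3.707107); max(|x|,|y|,|x±y|/√2) = 4.828427 > 1.5 ⇒ ∉ W
candidate 3: n = (2, -3, 2, 3) → π⊥ ≈ (+6.242641, -2.000000); max(|x|,|y|,|x±y|/√2) = 6.242641 > 1.5 ⇒ ∉ W
candidate 4: n = (1, 1, -1, -1) → π⊥ ≈ (-0.414214, +1.000000); max(|x|,|y|,|x±y|/√2) = 1.000000 ≤ 1.5 ⇒ ∈ W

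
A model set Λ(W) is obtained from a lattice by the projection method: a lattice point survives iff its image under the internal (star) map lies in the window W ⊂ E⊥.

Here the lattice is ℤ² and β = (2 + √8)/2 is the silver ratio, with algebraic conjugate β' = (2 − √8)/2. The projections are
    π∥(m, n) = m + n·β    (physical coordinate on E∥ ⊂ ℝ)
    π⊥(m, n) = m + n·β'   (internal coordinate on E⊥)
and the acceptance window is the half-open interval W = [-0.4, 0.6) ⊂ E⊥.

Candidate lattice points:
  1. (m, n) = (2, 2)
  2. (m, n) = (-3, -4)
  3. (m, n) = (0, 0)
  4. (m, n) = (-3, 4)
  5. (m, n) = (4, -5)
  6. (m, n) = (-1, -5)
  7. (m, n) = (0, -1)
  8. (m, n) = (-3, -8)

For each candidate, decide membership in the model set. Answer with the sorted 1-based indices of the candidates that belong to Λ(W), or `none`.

3, 7, 8

Numerically β ≈ 2.41421 and β' = −1/β ≈ -0.41421.
#1 (2,2): internal coord 2 + (2)·β' = +1.17157; +1.17157 ∉ [-0.4, 0.6) → out
#2 (-3,-4): internal coord -3 + (-4)·β' = -1.34315; -1.34315 ∉ [-0.4, 0.6) → out
#3 (0,0): internal coord 0 + (0)·β' = +0.00000; +0.00000 ∈ [-0.4, 0.6) → IN Λ
#4 (-3,4): internal coord -3 + (4)·β' = -4.65685; -4.65685 ∉ [-0.4, 0.6) → out
#5 (4,-5): internal coord 4 + (-5)·β' = +6.07107; +6.07107 ∉ [-0.4, 0.6) → out
#6 (-1,-5): internal coord -1 + (-5)·β' = +1.07107; +1.07107 ∉ [-0.4, 0.6) → out
#7 (0,-1): internal coord 0 + (-1)·β' = +0.41421; +0.41421 ∈ [-0.4, 0.6) → IN Λ
#8 (-3,-8): internal coord -3 + (-8)·β' = +0.31371; +0.31371 ∈ [-0.4, 0.6) → IN Λ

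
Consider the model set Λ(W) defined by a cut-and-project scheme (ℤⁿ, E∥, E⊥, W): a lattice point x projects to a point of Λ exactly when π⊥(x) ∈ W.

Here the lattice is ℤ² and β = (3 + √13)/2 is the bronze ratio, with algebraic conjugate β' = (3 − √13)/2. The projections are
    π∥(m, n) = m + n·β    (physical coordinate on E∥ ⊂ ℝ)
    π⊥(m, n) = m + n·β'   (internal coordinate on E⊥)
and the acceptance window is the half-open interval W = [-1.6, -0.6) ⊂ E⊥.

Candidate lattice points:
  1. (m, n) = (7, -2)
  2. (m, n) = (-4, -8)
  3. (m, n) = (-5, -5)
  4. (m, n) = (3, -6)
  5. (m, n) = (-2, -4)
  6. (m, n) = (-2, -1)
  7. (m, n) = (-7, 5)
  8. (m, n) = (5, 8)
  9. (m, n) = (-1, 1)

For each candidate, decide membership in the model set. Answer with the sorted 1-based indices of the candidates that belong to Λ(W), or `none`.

Compute β' = (3−√13)/2 = -0.3028, so π⊥(m,n) = m -0.3028·n.
[1] lift (7,-2): star map gives 7.6056; window check -1.6 ≤ 7.6056 < -0.6 is false → out
[2] lift (-4,-8): star map gives -1.5778; window check -1.6 ≤ -1.5778 < -0.6 is true → IN Λ
[3] lift (-5,-5): star map gives -3.4861; window check -1.6 ≤ -3.4861 < -0.6 is false → out
[4] lift (3,-6): star map gives 4.8167; window check -1.6 ≤ 4.8167 < -0.6 is false → out
[5] lift (-2,-4): star map gives -0.7889; window check -1.6 ≤ -0.7889 < -0.6 is true → IN Λ
[6] lift (-2,-1): star map gives -1.6972; window check -1.6 ≤ -1.6972 < -0.6 is false → out
[7] lift (-7,5): star map gives -8.5139; window check -1.6 ≤ -8.5139 < -0.6 is false → out
[8] lift (5,8): star map gives 2.5778; window check -1.6 ≤ 2.5778 < -0.6 is false → out
[9] lift (-1,1): star map gives -1.3028; window check -1.6 ≤ -1.3028 < -0.6 is true → IN Λ

2, 5, 9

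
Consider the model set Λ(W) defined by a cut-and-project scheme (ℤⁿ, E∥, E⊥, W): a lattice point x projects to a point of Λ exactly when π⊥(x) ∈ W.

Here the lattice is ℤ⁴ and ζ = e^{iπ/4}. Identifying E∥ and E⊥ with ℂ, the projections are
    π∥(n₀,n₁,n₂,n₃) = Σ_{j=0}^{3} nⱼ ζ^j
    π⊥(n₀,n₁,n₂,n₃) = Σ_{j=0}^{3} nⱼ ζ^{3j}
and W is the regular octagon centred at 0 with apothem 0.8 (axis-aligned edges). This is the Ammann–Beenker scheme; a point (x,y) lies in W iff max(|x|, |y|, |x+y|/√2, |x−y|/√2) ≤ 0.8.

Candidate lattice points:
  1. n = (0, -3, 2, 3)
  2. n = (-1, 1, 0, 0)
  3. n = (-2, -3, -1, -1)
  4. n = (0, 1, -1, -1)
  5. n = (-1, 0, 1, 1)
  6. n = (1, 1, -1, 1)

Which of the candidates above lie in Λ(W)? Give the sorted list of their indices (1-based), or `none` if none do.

With ζ = e^{iπ/4} the internal vectors are ζ^0,ζ^3,ζ^6,ζ^9.
candidate 1: n = (0, -3, 2, 3) → π⊥ ≈ (+4.2426, -2.0000); max(|x|,|y|,|x±y|/√2) = 4.4142 > 0.8 ⇒ ∉ W
candidate 2: n = (-1, 1, 0, 0) → π⊥ ≈ (-1.7071, +0.7071); max(|x|,|y|,|x±y|/√2) = 1.7071 > 0.8 ⇒ ∉ W
candidate 3: n = (-2, -3, -1, -1) → π⊥ ≈ (-0.5858, -1.8284); max(|x|,|y|,|x±y|/√2) = 1.8284 > 0.8 ⇒ ∉ W
candidate 4: n = (0, 1, -1, -1) → π⊥ ≈ (-1.4142, +1.0000); max(|x|,|y|,|x±y|/√2) = 1.7071 > 0.8 ⇒ ∉ W
candidate 5: n = (-1, 0, 1, 1) → π⊥ ≈ (-0.2929, -0.2929); max(|x|,|y|,|x±y|/√2) = 0.4142 ≤ 0.8 ⇒ ∈ W
candidate 6: n = (1, 1, -1, 1) → π⊥ ≈ (+1.0000, +2.4142); max(|x|,|y|,|x±y|/√2) = 2.4142 > 0.8 ⇒ ∉ W

5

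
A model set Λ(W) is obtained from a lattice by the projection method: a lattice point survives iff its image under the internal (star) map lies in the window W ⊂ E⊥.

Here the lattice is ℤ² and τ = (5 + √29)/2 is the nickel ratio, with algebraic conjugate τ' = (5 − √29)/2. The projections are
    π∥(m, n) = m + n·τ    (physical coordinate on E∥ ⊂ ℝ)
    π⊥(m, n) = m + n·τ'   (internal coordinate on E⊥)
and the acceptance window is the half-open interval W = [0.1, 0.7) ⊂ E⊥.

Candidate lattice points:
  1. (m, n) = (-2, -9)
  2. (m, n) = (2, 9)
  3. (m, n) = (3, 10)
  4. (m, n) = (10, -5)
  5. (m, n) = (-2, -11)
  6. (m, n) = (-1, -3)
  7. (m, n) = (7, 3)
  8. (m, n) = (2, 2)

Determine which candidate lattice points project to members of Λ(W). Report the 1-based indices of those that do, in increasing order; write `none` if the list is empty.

Compute τ' = (5−√29)/2 = -0.1926, so π⊥(m,n) = m -0.1926·n.
candidate 1: (m,n)=(-2,-9) → π∥ = -2-9·τ ≈ -48.7332, π⊥ = -2-9·τ' ≈ -0.2668 ∉ [0.1, 0.7) ⇒ out
candidate 2: (m,n)=(2,9) → π∥ = 2+9·τ ≈ 48.7332, π⊥ = 2+9·τ' ≈ 0.2668 ∈ [0.1, 0.7) ⇒ IN Λ
candidate 3: (m,n)=(3,10) → π∥ = 3+10·τ ≈ 54.9258, π⊥ = 3+10·τ' ≈ 1.0742 ∉ [0.1, 0.7) ⇒ out
candidate 4: (m,n)=(10,-5) → π∥ = 10-5·τ ≈ -15.9629, π⊥ = 10-5·τ' ≈ 10.9629 ∉ [0.1, 0.7) ⇒ out
candidate 5: (m,n)=(-2,-11) → π∥ = -2-11·τ ≈ -59.1184, π⊥ = -2-11·τ' ≈ 0.1184 ∈ [0.1, 0.7) ⇒ IN Λ
candidate 6: (m,n)=(-1,-3) → π∥ = -1-3·τ ≈ -16.5777, π⊥ = -1-3·τ' ≈ -0.4223 ∉ [0.1, 0.7) ⇒ out
candidate 7: (m,n)=(7,3) → π∥ = 7+3·τ ≈ 22.5777, π⊥ = 7+3·τ' ≈ 6.4223 ∉ [0.1, 0.7) ⇒ out
candidate 8: (m,n)=(2,2) → π∥ = 2+2·τ ≈ 12.3852, π⊥ = 2+2·τ' ≈ 1.6148 ∉ [0.1, 0.7) ⇒ out

2, 5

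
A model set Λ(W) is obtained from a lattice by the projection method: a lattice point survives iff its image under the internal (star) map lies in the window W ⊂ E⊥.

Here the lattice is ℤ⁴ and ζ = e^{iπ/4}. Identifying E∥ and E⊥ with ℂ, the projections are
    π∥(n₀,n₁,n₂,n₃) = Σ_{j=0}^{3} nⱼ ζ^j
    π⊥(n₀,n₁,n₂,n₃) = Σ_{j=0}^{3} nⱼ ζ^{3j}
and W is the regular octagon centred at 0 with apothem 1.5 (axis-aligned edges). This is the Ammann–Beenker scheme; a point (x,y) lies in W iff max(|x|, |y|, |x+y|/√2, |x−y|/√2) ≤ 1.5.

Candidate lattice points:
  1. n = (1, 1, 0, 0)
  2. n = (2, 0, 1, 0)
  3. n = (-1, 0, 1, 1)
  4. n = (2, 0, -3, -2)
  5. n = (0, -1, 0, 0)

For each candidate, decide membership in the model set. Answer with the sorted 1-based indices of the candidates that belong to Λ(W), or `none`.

1, 3, 5

With ζ = e^{iπ/4} the internal vectors are ζ^0,ζ^3,ζ^6,ζ^9.
candidate 1: n = (1, 1, 0, 0) → π⊥ ≈ (+0.29289, +0.70711); max(|x|,|y|,|x±y|/√2) = 0.70711 ≤ 1.5 ⇒ ∈ W
candidate 2: n = (2, 0, 1, 0) → π⊥ ≈ (+2.00000, -1.00000); max(|x|,|y|,|x±y|/√2) = 2.12132 > 1.5 ⇒ ∉ W
candidate 3: n = (-1, 0, 1, 1) → π⊥ ≈ (-0.29289, -0.29289); max(|x|,|y|,|x±y|/√2) = 0.41421 ≤ 1.5 ⇒ ∈ W
candidate 4: n = (2, 0, -3, -2) → π⊥ ≈ (+0.58579, +1.58579); max(|x|,|y|,|x±y|/√2) = 1.58579 > 1.5 ⇒ ∉ W
candidate 5: n = (0, -1, 0, 0) → π⊥ ≈ (+0.70711, -0.70711); max(|x|,|y|,|x±y|/√2) = 1.00000 ≤ 1.5 ⇒ ∈ W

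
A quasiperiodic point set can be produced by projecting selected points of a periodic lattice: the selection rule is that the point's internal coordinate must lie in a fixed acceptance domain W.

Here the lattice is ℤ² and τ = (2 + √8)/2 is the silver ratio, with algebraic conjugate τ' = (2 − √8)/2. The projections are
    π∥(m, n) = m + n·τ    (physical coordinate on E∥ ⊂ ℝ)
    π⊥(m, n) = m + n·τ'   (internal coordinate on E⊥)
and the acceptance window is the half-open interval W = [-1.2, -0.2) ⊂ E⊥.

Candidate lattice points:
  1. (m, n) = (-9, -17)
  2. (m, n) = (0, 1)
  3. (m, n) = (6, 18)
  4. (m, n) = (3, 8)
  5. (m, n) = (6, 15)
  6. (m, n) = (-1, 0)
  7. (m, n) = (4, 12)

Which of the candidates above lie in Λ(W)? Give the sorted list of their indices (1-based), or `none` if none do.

2, 4, 5, 6, 7

Compute τ' = (2−√8)/2 = -0.4142, so π⊥(m,n) = m -0.4142·n.
candidate 1: (m,n)=(-9,-17) → π∥ = -9-17·τ ≈ -50.0416, π⊥ = -9-17·τ' ≈ -1.9584 ∉ [-1.2, -0.2) ⇒ out
candidate 2: (m,n)=(0,1) → π∥ = 0+1·τ ≈ 2.4142, π⊥ = 0+1·τ' ≈ -0.4142 ∈ [-1.2, -0.2) ⇒ IN Λ
candidate 3: (m,n)=(6,18) → π∥ = 6+18·τ ≈ 49.4558, π⊥ = 6+18·τ' ≈ -1.4558 ∉ [-1.2, -0.2) ⇒ out
candidate 4: (m,n)=(3,8) → π∥ = 3+8·τ ≈ 22.3137, π⊥ = 3+8·τ' ≈ -0.3137 ∈ [-1.2, -0.2) ⇒ IN Λ
candidate 5: (m,n)=(6,15) → π∥ = 6+15·τ ≈ 42.2132, π⊥ = 6+15·τ' ≈ -0.2132 ∈ [-1.2, -0.2) ⇒ IN Λ
candidate 6: (m,n)=(-1,0) → π∥ = -1+0·τ ≈ -1.0000, π⊥ = -1+0·τ' ≈ -1.0000 ∈ [-1.2, -0.2) ⇒ IN Λ
candidate 7: (m,n)=(4,12) → π∥ = 4+12·τ ≈ 32.9706, π⊥ = 4+12·τ' ≈ -0.9706 ∈ [-1.2, -0.2) ⇒ IN Λ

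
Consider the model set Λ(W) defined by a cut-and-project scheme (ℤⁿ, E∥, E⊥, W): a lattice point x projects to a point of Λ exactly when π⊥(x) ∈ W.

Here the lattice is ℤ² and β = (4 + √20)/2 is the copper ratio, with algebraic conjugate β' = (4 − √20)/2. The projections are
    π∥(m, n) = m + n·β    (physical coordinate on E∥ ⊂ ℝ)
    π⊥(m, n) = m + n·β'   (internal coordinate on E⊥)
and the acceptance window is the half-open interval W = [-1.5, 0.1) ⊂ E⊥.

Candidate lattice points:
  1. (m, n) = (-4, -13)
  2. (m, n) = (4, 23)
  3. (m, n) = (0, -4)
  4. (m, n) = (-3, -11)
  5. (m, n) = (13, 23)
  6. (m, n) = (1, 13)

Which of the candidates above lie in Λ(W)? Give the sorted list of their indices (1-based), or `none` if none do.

Numerically β ≈ 4.2361 and β' = −1/β ≈ -0.2361.
#1 (-4,-13): internal coord -4 + (-13)·β' = -0.9311; -0.9311 ∈ [-1.5, 0.1) → IN Λ
#2 (4,23): internal coord 4 + (23)·β' = -1.4296; -1.4296 ∈ [-1.5, 0.1) → IN Λ
#3 (0,-4): internal coord 0 + (-4)·β' = +0.9443; +0.9443 ∉ [-1.5, 0.1) → out
#4 (-3,-11): internal coord -3 + (-11)·β' = -0.4033; -0.4033 ∈ [-1.5, 0.1) → IN Λ
#5 (13,23): internal coord 13 + (23)·β' = +7.5704; +7.5704 ∉ [-1.5, 0.1) → out
#6 (1,13): internal coord 1 + (13)·β' = -2.0689; -2.0689 ∉ [-1.5, 0.1) → out

1, 2, 4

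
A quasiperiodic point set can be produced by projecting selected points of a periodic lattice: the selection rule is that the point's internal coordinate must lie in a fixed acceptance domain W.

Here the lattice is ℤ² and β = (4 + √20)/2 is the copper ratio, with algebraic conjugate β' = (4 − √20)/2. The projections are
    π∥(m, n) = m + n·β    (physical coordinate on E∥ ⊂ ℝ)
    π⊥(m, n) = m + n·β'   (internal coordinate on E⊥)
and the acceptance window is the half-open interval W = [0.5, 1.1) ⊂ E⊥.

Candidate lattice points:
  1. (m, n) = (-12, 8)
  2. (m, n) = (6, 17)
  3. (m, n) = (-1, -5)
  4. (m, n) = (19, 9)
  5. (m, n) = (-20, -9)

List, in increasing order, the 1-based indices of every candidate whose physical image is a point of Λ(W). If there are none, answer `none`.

Numerically β ≈ 4.23607 and β' = −1/β ≈ -0.23607.
#1 (-12,8): internal coord -12 + (8)·β' = -13.88854; -13.88854 ∉ [0.5, 1.1) → out
#2 (6,17): internal coord 6 + (17)·β' = +1.98684; +1.98684 ∉ [0.5, 1.1) → out
#3 (-1,-5): internal coord -1 + (-5)·β' = +0.18034; +0.18034 ∉ [0.5, 1.1) → out
#4 (19,9): internal coord 19 + (9)·β' = +16.87539; +16.87539 ∉ [0.5, 1.1) → out
#5 (-20,-9): internal coord -20 + (-9)·β' = -17.87539; -17.87539 ∉ [0.5, 1.1) → out

none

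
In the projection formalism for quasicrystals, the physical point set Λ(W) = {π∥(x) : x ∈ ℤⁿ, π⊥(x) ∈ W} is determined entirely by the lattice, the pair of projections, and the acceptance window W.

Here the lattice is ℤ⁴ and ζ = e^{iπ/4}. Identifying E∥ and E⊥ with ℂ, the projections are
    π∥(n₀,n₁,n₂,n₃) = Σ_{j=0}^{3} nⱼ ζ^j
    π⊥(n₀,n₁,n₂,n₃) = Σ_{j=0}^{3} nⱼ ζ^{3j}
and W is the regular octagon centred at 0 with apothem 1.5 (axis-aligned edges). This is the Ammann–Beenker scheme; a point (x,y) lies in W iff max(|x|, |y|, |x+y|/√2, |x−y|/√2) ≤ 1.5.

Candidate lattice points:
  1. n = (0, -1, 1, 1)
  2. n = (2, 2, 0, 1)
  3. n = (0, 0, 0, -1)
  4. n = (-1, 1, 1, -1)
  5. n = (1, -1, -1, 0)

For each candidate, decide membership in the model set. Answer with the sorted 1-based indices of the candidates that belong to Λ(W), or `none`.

3

With ζ = e^{iπ/4} the internal vectors are ζ^0,ζ^3,ζ^6,ζ^9.
#1 (0, -1, 1, 1): internal (1.4142, -1.0000); octagon support 1.7071 vs apothem 1.5 → ∉ W
#2 (2, 2, 0, 1): internal (1.2929, 2.1213); octagon support 2.4142 vs apothem 1.5 → ∉ W
#3 (0, 0, 0, -1): internal (-0.7071, -0.7071); octagon support 1.0000 vs apothem 1.5 → ∈ W
#4 (-1, 1, 1, -1): internal (-2.4142, -1.0000); octagon support 2.4142 vs apothem 1.5 → ∉ W
#5 (1, -1, -1, 0): internal (1.7071, 0.2929); octagon support 1.7071 vs apothem 1.5 → ∉ W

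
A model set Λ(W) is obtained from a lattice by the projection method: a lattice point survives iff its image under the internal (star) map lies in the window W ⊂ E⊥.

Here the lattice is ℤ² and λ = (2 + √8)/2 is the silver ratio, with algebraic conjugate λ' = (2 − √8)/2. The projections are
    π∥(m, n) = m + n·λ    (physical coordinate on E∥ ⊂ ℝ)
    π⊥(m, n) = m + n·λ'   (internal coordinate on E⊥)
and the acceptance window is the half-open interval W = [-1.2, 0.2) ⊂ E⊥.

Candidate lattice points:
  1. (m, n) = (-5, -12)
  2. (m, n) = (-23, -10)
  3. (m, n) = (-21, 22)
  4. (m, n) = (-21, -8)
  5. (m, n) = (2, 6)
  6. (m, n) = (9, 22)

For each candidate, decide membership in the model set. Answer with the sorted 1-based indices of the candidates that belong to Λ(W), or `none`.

1, 5, 6

Numerically λ ≈ 2.414214 and λ' = −1/λ ≈ -0.414214.
[1] lift (-5,-12): star map gives -0.029437; window check -1.2 ≤ -0.029437 < 0.2 is true → IN Λ
[2] lift (-23,-10): star map gives -18.857864; window check -1.2 ≤ -18.857864 < 0.2 is false → out
[3] lift (-21,22): star map gives -30.112698; window check -1.2 ≤ -30.112698 < 0.2 is false → out
[4] lift (-21,-8): star map gives -17.686292; window check -1.2 ≤ -17.686292 < 0.2 is false → out
[5] lift (2,6): star map gives -0.485281; window check -1.2 ≤ -0.485281 < 0.2 is true → IN Λ
[6] lift (9,22): star map gives -0.112698; window check -1.2 ≤ -0.112698 < 0.2 is true → IN Λ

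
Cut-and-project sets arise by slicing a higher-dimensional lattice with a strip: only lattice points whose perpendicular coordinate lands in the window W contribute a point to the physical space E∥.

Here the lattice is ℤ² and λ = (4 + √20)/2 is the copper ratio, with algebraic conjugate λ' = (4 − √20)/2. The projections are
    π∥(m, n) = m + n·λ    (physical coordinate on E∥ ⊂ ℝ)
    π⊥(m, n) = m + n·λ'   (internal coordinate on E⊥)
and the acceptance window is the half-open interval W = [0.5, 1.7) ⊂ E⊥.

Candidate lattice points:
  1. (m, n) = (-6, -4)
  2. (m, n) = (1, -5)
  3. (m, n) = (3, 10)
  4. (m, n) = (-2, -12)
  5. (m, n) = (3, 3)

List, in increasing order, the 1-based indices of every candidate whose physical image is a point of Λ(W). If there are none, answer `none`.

3, 4

λ' = (4−√20)/2 ≈ -0.23607.
#1 (-6,-4): internal coord -6 + (-4)·λ' = -5.05573; -5.05573 ∉ [0.5, 1.7) → out
#2 (1,-5): internal coord 1 + (-5)·λ' = +2.18034; +2.18034 ∉ [0.5, 1.7) → out
#3 (3,10): internal coord 3 + (10)·λ' = +0.63932; +0.63932 ∈ [0.5, 1.7) → IN Λ
#4 (-2,-12): internal coord -2 + (-12)·λ' = +0.83282; +0.83282 ∈ [0.5, 1.7) → IN Λ
#5 (3,3): internal coord 3 + (3)·λ' = +2.29180; +2.29180 ∉ [0.5, 1.7) → out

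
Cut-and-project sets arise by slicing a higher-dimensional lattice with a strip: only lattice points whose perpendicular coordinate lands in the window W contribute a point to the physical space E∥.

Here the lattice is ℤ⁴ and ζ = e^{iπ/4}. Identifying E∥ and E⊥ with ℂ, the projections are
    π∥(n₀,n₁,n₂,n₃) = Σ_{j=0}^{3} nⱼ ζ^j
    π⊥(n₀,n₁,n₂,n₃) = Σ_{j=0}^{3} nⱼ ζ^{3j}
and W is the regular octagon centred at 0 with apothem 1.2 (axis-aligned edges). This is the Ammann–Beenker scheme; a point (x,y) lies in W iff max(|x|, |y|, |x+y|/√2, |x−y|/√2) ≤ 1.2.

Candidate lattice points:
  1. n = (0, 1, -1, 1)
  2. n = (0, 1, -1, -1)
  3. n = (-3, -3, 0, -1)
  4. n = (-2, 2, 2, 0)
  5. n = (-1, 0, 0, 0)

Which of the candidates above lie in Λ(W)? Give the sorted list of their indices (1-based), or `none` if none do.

5

π⊥(n) = n₀ + n₁ζ³ + n₂ζ⁶ + n₃ζ⁹ where ζ = e^{iπ/4}.
#1 (0, 1, -1, 1): internal (0.00000, 2.41421); octagon support 2.41421 vs apothem 1.2 → ∉ W
#2 (0, 1, -1, -1): internal (-1.41421, 1.00000); octagon support 1.70711 vs apothem 1.2 → ∉ W
#3 (-3, -3, 0, -1): internal (-1.58579, -2.82843); octagon support 3.12132 vs apothem 1.2 → ∉ W
#4 (-2, 2, 2, 0): internal (-3.41421, -0.58579); octagon support 3.41421 vs apothem 1.2 → ∉ W
#5 (-1, 0, 0, 0): internal (-1.00000, 0.00000); octagon support 1.00000 vs apothem 1.2 → ∈ W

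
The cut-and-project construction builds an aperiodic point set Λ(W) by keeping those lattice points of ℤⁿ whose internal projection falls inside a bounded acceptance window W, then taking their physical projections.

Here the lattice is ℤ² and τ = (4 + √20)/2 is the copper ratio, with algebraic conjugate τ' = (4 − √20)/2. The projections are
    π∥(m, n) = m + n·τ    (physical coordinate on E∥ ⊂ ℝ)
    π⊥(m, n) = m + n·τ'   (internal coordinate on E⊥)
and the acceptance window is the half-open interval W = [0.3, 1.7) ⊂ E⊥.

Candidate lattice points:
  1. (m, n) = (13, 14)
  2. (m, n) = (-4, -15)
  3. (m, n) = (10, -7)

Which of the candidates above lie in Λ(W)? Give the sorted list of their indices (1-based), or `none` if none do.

Compute τ' = (4−√20)/2 = -0.2361, so π⊥(m,n) = m -0.2361·n.
candidate 1: (m,n)=(13,14) → π∥ = 13+14·τ ≈ 72.3050, π⊥ = 13+14·τ' ≈ 9.6950 ∉ [0.3, 1.7) ⇒ out
candidate 2: (m,n)=(-4,-15) → π∥ = -4-15·τ ≈ -67.5410, π⊥ = -4-15·τ' ≈ -0.4590 ∉ [0.3, 1.7) ⇒ out
candidate 3: (m,n)=(10,-7) → π∥ = 10-7·τ ≈ -19.6525, π⊥ = 10-7·τ' ≈ 11.6525 ∉ [0.3, 1.7) ⇒ out

none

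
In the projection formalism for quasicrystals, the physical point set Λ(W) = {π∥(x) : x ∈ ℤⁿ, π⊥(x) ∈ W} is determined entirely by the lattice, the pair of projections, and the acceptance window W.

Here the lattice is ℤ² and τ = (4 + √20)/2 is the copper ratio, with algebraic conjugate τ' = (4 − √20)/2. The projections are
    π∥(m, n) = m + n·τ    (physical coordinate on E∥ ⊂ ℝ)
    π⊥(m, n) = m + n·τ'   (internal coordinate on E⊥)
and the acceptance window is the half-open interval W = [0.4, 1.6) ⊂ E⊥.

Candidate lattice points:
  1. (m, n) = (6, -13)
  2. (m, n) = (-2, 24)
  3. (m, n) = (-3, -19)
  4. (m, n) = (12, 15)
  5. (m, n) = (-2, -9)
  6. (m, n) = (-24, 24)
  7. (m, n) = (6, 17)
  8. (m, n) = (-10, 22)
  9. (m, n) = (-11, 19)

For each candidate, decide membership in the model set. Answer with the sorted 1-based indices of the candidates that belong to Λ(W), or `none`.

3

Compute τ' = (4−√20)/2 = -0.236068, so π⊥(m,n) = m -0.236068·n.
candidate 1: (m,n)=(6,-13) → π∥ = 6-13·τ ≈ -49.068884, π⊥ = 6-13·τ' ≈ 9.068884 ∉ [0.4, 1.6) ⇒ out
candidate 2: (m,n)=(-2,24) → π∥ = -2+24·τ ≈ 99.665631, π⊥ = -2+24·τ' ≈ -7.665631 ∉ [0.4, 1.6) ⇒ out
candidate 3: (m,n)=(-3,-19) → π∥ = -3-19·τ ≈ -83.485292, π⊥ = -3-19·τ' ≈ 1.485292 ∈ [0.4, 1.6) ⇒ IN Λ
candidate 4: (m,n)=(12,15) → π∥ = 12+15·τ ≈ 75.541020, π⊥ = 12+15·τ' ≈ 8.458980 ∉ [0.4, 1.6) ⇒ out
candidate 5: (m,n)=(-2,-9) → π∥ = -2-9·τ ≈ -40.124612, π⊥ = -2-9·τ' ≈ 0.124612 ∉ [0.4, 1.6) ⇒ out
candidate 6: (m,n)=(-24,24) → π∥ = -24+24·τ ≈ 77.665631, π⊥ = -24+24·τ' ≈ -29.665631 ∉ [0.4, 1.6) ⇒ out
candidate 7: (m,n)=(6,17) → π∥ = 6+17·τ ≈ 78.013156, π⊥ = 6+17·τ' ≈ 1.986844 ∉ [0.4, 1.6) ⇒ out
candidate 8: (m,n)=(-10,22) → π∥ = -10+22·τ ≈ 83.193496, π⊥ = -10+22·τ' ≈ -15.193496 ∉ [0.4, 1.6) ⇒ out
candidate 9: (m,n)=(-11,19) → π∥ = -11+19·τ ≈ 69.485292, π⊥ = -11+19·τ' ≈ -15.485292 ∉ [0.4, 1.6) ⇒ out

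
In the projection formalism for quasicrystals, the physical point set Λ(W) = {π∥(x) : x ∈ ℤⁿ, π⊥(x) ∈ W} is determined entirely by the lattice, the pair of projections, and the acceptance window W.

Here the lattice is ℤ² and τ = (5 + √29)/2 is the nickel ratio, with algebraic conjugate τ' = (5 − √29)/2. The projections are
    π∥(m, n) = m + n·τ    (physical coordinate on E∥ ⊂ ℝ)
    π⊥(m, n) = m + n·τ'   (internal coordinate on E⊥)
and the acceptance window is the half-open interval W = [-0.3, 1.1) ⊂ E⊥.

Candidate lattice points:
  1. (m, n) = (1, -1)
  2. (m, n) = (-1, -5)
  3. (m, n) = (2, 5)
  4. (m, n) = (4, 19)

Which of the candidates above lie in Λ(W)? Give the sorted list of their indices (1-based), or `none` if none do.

Numerically τ ≈ 5.192582 and τ' = −1/τ ≈ -0.192582.
#1 (1,-1): internal coord 1 + (-1)·τ' = +1.192582; +1.192582 ∉ [-0.3, 1.1) → out
#2 (-1,-5): internal coord -1 + (-5)·τ' = -0.037088; -0.037088 ∈ [-0.3, 1.1) → IN Λ
#3 (2,5): internal coord 2 + (5)·τ' = +1.037088; +1.037088 ∈ [-0.3, 1.1) → IN Λ
#4 (4,19): internal coord 4 + (19)·τ' = +0.340934; +0.340934 ∈ [-0.3, 1.1) → IN Λ

2, 3, 4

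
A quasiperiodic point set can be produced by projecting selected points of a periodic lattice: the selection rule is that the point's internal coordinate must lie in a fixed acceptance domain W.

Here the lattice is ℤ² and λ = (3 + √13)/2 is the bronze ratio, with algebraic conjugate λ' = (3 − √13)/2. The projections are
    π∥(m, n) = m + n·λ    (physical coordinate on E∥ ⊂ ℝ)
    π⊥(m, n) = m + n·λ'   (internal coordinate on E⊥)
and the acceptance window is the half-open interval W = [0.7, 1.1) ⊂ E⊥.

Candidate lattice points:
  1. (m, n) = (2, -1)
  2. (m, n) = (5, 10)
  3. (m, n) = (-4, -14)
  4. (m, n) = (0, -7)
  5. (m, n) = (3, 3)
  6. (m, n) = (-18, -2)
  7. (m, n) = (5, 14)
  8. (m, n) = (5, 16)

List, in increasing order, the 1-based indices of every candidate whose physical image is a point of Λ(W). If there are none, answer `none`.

7

Compute λ' = (3−√13)/2 = -0.3028, so π⊥(m,n) = m -0.3028·n.
[1] lift (2,-1): star map gives 2.3028; window check 0.7 ≤ 2.3028 < 1.1 is false → out
[2] lift (5,10): star map gives 1.9722; window check 0.7 ≤ 1.9722 < 1.1 is false → out
[3] lift (-4,-14): star map gives 0.2389; window check 0.7 ≤ 0.2389 < 1.1 is false → out
[4] lift (0,-7): star map gives 2.1194; window check 0.7 ≤ 2.1194 < 1.1 is false → out
[5] lift (3,3): star map gives 2.0917; window check 0.7 ≤ 2.0917 < 1.1 is false → out
[6] lift (-18,-2): star map gives -17.3944; window check 0.7 ≤ -17.3944 < 1.1 is false → out
[7] lift (5,14): star map gives 0.7611; window check 0.7 ≤ 0.7611 < 1.1 is true → IN Λ
[8] lift (5,16): star map gives 0.1556; window check 0.7 ≤ 0.1556 < 1.1 is false → out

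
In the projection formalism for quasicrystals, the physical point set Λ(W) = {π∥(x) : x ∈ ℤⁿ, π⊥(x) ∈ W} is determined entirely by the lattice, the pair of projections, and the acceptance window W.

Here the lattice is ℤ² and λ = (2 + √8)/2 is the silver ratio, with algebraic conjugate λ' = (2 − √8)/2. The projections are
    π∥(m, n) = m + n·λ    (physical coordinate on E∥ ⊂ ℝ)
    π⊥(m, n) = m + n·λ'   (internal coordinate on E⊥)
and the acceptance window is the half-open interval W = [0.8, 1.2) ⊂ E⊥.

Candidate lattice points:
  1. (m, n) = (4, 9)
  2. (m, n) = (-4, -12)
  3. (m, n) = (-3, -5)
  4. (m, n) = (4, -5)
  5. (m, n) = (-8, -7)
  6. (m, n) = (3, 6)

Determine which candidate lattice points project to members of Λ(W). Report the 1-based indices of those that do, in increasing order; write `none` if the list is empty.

Compute λ' = (2−√8)/2 = -0.41421, so π⊥(m,n) = m -0.41421·n.
candidate 1: (m,n)=(4,9) → π∥ = 4+9·λ ≈ 25.72792, π⊥ = 4+9·λ' ≈ 0.27208 ∉ [0.8, 1.2) ⇒ out
candidate 2: (m,n)=(-4,-12) → π∥ = -4-12·λ ≈ -32.97056, π⊥ = -4-12·λ' ≈ 0.97056 ∈ [0.8, 1.2) ⇒ IN Λ
candidate 3: (m,n)=(-3,-5) → π∥ = -3-5·λ ≈ -15.07107, π⊥ = -3-5·λ' ≈ -0.92893 ∉ [0.8, 1.2) ⇒ out
candidate 4: (m,n)=(4,-5) → π∥ = 4-5·λ ≈ -8.07107, π⊥ = 4-5·λ' ≈ 6.07107 ∉ [0.8, 1.2) ⇒ out
candidate 5: (m,n)=(-8,-7) → π∥ = -8-7·λ ≈ -24.89949, π⊥ = -8-7·λ' ≈ -5.10051 ∉ [0.8, 1.2) ⇒ out
candidate 6: (m,n)=(3,6) → π∥ = 3+6·λ ≈ 17.48528, π⊥ = 3+6·λ' ≈ 0.51472 ∉ [0.8, 1.2) ⇒ out

2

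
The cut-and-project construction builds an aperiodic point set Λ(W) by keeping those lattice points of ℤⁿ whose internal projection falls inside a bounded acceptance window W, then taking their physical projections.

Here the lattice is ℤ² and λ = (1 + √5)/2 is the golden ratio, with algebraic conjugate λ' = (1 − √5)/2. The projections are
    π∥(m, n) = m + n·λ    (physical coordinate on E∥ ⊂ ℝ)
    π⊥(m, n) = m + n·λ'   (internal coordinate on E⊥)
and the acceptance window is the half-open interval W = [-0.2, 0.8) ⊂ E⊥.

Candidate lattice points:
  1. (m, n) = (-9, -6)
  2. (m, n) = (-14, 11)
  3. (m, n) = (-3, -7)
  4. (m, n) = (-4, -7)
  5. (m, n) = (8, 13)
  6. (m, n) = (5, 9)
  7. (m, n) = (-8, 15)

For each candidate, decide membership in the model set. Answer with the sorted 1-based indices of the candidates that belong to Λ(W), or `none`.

λ' = (1−√5)/2 ≈ -0.61803.
candidate 1: (m,n)=(-9,-6) → π∥ = -9-6·λ ≈ -18.70820, π⊥ = -9-6·λ' ≈ -5.29180 ∉ [-0.2, 0.8) ⇒ out
candidate 2: (m,n)=(-14,11) → π∥ = -14+11·λ ≈ 3.79837, π⊥ = -14+11·λ' ≈ -20.79837 ∉ [-0.2, 0.8) ⇒ out
candidate 3: (m,n)=(-3,-7) → π∥ = -3-7·λ ≈ -14.32624, π⊥ = -3-7·λ' ≈ 1.32624 ∉ [-0.2, 0.8) ⇒ out
candidate 4: (m,n)=(-4,-7) → π∥ = -4-7·λ ≈ -15.32624, π⊥ = -4-7·λ' ≈ 0.32624 ∈ [-0.2, 0.8) ⇒ IN Λ
candidate 5: (m,n)=(8,13) → π∥ = 8+13·λ ≈ 29.03444, π⊥ = 8+13·λ' ≈ -0.03444 ∈ [-0.2, 0.8) ⇒ IN Λ
candidate 6: (m,n)=(5,9) → π∥ = 5+9·λ ≈ 19.56231, π⊥ = 5+9·λ' ≈ -0.56231 ∉ [-0.2, 0.8) ⇒ out
candidate 7: (m,n)=(-8,15) → π∥ = -8+15·λ ≈ 16.27051, π⊥ = -8+15·λ' ≈ -17.27051 ∉ [-0.2, 0.8) ⇒ out

4, 5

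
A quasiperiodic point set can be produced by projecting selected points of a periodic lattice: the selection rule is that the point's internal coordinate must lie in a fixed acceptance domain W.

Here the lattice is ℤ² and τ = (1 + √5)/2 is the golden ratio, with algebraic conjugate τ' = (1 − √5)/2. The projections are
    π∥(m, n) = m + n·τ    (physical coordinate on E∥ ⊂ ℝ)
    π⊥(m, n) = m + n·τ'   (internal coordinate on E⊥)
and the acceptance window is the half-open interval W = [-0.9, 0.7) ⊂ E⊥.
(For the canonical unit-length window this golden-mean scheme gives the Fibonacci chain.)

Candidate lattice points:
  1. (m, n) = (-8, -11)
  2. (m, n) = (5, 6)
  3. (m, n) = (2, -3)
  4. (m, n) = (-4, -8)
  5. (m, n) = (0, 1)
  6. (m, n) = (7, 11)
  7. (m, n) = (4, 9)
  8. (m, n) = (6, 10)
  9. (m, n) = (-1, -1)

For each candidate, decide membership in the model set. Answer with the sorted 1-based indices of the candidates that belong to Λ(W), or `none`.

τ' = (1−√5)/2 ≈ -0.618034.
[1] lift (-8,-11): star map gives -1.201626; window check -0.9 ≤ -1.201626 < 0.7 is false → out
[2] lift (5,6): star map gives 1.291796; window check -0.9 ≤ 1.291796 < 0.7 is false → out
[3] lift (2,-3): star map gives 3.854102; window check -0.9 ≤ 3.854102 < 0.7 is false → out
[4] lift (-4,-8): star map gives 0.944272; window check -0.9 ≤ 0.944272 < 0.7 is false → out
[5] lift (0,1): star map gives -0.618034; window check -0.9 ≤ -0.618034 < 0.7 is true → IN Λ
[6] lift (7,11): star map gives 0.201626; window check -0.9 ≤ 0.201626 < 0.7 is true → IN Λ
[7] lift (4,9): star map gives -1.562306; window check -0.9 ≤ -1.562306 < 0.7 is false → out
[8] lift (6,10): star map gives -0.180340; window check -0.9 ≤ -0.180340 < 0.7 is true → IN Λ
[9] lift (-1,-1): star map gives -0.381966; window check -0.9 ≤ -0.381966 < 0.7 is true → IN Λ

5, 6, 8, 9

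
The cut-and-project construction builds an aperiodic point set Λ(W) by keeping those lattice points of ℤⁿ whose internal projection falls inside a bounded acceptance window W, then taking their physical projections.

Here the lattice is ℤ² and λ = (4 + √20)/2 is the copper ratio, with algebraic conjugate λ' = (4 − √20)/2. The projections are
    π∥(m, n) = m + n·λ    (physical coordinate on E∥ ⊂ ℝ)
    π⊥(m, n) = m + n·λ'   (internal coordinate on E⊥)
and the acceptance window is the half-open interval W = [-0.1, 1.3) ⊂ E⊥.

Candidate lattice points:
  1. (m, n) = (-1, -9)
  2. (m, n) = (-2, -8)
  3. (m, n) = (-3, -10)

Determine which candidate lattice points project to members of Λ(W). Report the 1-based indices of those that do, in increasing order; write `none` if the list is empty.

Numerically λ ≈ 4.2361 and λ' = −1/λ ≈ -0.2361.
candidate 1: (m,n)=(-1,-9) → π∥ = -1-9·λ ≈ -39.1246, π⊥ = -1-9·λ' ≈ 1.1246 ∈ [-0.1, 1.3) ⇒ IN Λ
candidate 2: (m,n)=(-2,-8) → π∥ = -2-8·λ ≈ -35.8885, π⊥ = -2-8·λ' ≈ -0.1115 ∉ [-0.1, 1.3) ⇒ out
candidate 3: (m,n)=(-3,-10) → π∥ = -3-10·λ ≈ -45.3607, π⊥ = -3-10·λ' ≈ -0.6393 ∉ [-0.1, 1.3) ⇒ out

1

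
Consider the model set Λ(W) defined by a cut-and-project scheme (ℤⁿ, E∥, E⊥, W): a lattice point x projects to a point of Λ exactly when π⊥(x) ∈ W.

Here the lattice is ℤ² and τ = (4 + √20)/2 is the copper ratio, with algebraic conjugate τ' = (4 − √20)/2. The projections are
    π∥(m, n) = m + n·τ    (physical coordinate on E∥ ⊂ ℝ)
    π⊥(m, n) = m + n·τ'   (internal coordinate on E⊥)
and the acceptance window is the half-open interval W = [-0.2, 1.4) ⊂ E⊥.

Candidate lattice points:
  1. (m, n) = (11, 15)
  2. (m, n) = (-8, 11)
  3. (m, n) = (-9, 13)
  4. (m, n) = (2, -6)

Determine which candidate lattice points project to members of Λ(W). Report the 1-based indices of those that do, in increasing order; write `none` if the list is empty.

none

Compute τ' = (4−√20)/2 = -0.236068, so π⊥(m,n) = m -0.236068·n.
#1 (11,15): internal coord 11 + (15)·τ' = +7.458980; +7.458980 ∉ [-0.2, 1.4) → out
#2 (-8,11): internal coord -8 + (11)·τ' = -10.596748; -10.596748 ∉ [-0.2, 1.4) → out
#3 (-9,13): internal coord -9 + (13)·τ' = -12.068884; -12.068884 ∉ [-0.2, 1.4) → out
#4 (2,-6): internal coord 2 + (-6)·τ' = +3.416408; +3.416408 ∉ [-0.2, 1.4) → out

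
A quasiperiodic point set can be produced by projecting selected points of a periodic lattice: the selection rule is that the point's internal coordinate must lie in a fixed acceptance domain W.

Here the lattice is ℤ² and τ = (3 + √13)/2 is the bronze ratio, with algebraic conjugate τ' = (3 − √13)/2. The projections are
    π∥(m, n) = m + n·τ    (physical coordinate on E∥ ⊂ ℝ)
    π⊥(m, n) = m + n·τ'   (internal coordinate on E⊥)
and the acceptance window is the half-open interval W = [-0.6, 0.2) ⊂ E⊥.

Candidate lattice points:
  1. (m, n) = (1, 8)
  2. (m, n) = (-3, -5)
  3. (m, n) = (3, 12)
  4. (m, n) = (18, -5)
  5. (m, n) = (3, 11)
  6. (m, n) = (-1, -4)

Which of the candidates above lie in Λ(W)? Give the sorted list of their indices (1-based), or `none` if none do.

τ' = (3−√13)/2 ≈ -0.302776.
[1] lift (1,8): star map gives -1.422205; window check -0.6 ≤ -1.422205 < 0.2 is false → out
[2] lift (-3,-5): star map gives -1.486122; window check -0.6 ≤ -1.486122 < 0.2 is false → out
[3] lift (3,12): star map gives -0.633308; window check -0.6 ≤ -0.633308 < 0.2 is false → out
[4] lift (18,-5): star map gives 19.513878; window check -0.6 ≤ 19.513878 < 0.2 is false → out
[5] lift (3,11): star map gives -0.330532; window check -0.6 ≤ -0.330532 < 0.2 is true → IN Λ
[6] lift (-1,-4): star map gives 0.211103; window check -0.6 ≤ 0.211103 < 0.2 is false → out

5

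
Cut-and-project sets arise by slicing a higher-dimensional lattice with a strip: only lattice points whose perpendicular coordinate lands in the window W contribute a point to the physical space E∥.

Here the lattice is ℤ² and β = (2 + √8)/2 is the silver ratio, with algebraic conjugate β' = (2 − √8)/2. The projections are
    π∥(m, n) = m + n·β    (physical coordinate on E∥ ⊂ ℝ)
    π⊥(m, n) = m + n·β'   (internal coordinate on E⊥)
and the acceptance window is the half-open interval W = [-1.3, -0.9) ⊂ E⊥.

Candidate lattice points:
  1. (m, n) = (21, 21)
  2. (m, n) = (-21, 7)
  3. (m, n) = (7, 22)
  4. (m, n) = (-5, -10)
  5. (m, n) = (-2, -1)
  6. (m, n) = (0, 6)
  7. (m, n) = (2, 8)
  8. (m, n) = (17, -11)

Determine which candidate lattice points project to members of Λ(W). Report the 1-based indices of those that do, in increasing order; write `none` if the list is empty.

none

Compute β' = (2−√8)/2 = -0.4142, so π⊥(m,n) = m -0.4142·n.
#1 (21,21): internal coord 21 + (21)·β' = +12.3015; +12.3015 ∉ [-1.3, -0.9) → out
#2 (-21,7): internal coord -21 + (7)·β' = -23.8995; -23.8995 ∉ [-1.3, -0.9) → out
#3 (7,22): internal coord 7 + (22)·β' = -2.1127; -2.1127 ∉ [-1.3, -0.9) → out
#4 (-5,-10): internal coord -5 + (-10)·β' = -0.8579; -0.8579 ∉ [-1.3, -0.9) → out
#5 (-2,-1): internal coord -2 + (-1)·β' = -1.5858; -1.5858 ∉ [-1.3, -0.9) → out
#6 (0,6): internal coord 0 + (6)·β' = -2.4853; -2.4853 ∉ [-1.3, -0.9) → out
#7 (2,8): internal coord 2 + (8)·β' = -1.3137; -1.3137 ∉ [-1.3, -0.9) → out
#8 (17,-11): internal coord 17 + (-11)·β' = +21.5563; +21.5563 ∉ [-1.3, -0.9) → out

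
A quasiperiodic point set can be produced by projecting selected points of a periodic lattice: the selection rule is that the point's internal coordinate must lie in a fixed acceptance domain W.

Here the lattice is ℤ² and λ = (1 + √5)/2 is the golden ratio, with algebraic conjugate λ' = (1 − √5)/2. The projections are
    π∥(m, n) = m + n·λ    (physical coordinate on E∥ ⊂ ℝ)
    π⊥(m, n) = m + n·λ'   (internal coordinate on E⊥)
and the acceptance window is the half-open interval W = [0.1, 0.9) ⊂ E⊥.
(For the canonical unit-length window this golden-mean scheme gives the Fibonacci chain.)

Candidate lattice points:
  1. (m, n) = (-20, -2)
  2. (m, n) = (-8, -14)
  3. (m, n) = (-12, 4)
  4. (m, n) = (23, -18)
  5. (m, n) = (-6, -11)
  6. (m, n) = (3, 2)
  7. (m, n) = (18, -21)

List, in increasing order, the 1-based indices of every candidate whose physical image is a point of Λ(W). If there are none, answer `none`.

Compute λ' = (1−√5)/2 = -0.618034, so π⊥(m,n) = m -0.618034·n.
candidate 1: (m,n)=(-20,-2) → π∥ = -20-2·λ ≈ -23.236068, π⊥ = -20-2·λ' ≈ -18.763932 ∉ [0.1, 0.9) ⇒ out
candidate 2: (m,n)=(-8,-14) → π∥ = -8-14·λ ≈ -30.652476, π⊥ = -8-14·λ' ≈ 0.652476 ∈ [0.1, 0.9) ⇒ IN Λ
candidate 3: (m,n)=(-12,4) → π∥ = -12+4·λ ≈ -5.527864, π⊥ = -12+4·λ' ≈ -14.472136 ∉ [0.1, 0.9) ⇒ out
candidate 4: (m,n)=(23,-18) → π∥ = 23-18·λ ≈ -6.124612, π⊥ = 23-18·λ' ≈ 34.124612 ∉ [0.1, 0.9) ⇒ out
candidate 5: (m,n)=(-6,-11) → π∥ = -6-11·λ ≈ -23.798374, π⊥ = -6-11·λ' ≈ 0.798374 ∈ [0.1, 0.9) ⇒ IN Λ
candidate 6: (m,n)=(3,2) → π∥ = 3+2·λ ≈ 6.236068, π⊥ = 3+2·λ' ≈ 1.763932 ∉ [0.1, 0.9) ⇒ out
candidate 7: (m,n)=(18,-21) → π∥ = 18-21·λ ≈ -15.978714, π⊥ = 18-21·λ' ≈ 30.978714 ∉ [0.1, 0.9) ⇒ out

2, 5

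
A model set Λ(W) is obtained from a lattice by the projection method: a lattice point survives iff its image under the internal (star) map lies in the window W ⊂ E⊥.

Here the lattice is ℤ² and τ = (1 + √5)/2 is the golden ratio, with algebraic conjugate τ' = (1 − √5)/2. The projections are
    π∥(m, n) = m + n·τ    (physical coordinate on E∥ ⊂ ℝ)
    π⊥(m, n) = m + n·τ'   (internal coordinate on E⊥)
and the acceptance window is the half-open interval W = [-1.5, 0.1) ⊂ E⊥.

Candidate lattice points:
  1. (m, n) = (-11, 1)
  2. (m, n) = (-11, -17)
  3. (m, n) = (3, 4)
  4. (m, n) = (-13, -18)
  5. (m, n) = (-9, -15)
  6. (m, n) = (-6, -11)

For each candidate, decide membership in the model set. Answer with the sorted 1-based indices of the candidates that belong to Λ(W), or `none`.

Numerically τ ≈ 1.618034 and τ' = −1/τ ≈ -0.618034.
#1 (-11,1): internal coord -11 + (1)·τ' = -11.618034; -11.618034 ∉ [-1.5, 0.1) → out
#2 (-11,-17): internal coord -11 + (-17)·τ' = -0.493422; -0.493422 ∈ [-1.5, 0.1) → IN Λ
#3 (3,4): internal coord 3 + (4)·τ' = +0.527864; +0.527864 ∉ [-1.5, 0.1) → out
#4 (-13,-18): internal coord -13 + (-18)·τ' = -1.875388; -1.875388 ∉ [-1.5, 0.1) → out
#5 (-9,-15): internal coord -9 + (-15)·τ' = +0.270510; +0.270510 ∉ [-1.5, 0.1) → out
#6 (-6,-11): internal coord -6 + (-11)·τ' = +0.798374; +0.798374 ∉ [-1.5, 0.1) → out

2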